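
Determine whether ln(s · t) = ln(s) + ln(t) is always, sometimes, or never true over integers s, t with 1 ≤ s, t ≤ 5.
The identity holds for every pair in the range. For instance at (s, t) = (2, 3): both sides equal ln(6) ≈ 1.792.

Answer: Always true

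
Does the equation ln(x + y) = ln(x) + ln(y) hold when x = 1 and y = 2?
Substituting x = 1, y = 2:

LHS = ln(1 + 2) = ln(3) ≈ 1.099
RHS = ln(1) + ln(2) = ln(2) ≈ 0.6931

LHS ≠ RHS, so the equation does not hold at this point.

Answer: Fails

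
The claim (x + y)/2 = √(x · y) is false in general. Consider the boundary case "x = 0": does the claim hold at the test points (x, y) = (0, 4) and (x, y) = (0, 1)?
No, fails at both test points

At (0, 4): LHS = 2 ≠ RHS = 0
At (0, 1): LHS = 1/2 ≠ RHS = 0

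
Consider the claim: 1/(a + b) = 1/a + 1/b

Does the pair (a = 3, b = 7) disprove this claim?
Substituting a = 3, b = 7:
LHS = 1/(3 + 7) = 1/10
RHS = 1/3 + 1/7 = 10/21

Since LHS ≠ RHS, this pair disproves the claim.

Answer: Yes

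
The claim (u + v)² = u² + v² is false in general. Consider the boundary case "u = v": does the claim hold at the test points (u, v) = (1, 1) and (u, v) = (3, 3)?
At (1, 1): LHS = 4 ≠ RHS = 2
At (3, 3): LHS = 36 ≠ RHS = 18

Answer: No, fails at both test points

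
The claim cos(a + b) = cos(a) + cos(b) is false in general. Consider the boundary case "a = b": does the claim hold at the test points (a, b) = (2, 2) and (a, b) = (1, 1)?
At (2, 2): LHS = cos(4) ≈ -0.6536 ≠ RHS = 2·cos(2) ≈ -0.8323
At (1, 1): LHS = cos(2) ≈ -0.4161 ≠ RHS = 2·cos(1) ≈ 1.081

Answer: No, fails at both test points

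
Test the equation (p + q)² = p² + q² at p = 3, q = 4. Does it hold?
Fails

Substituting p = 3, q = 4:

LHS = (3 + 4)² = 49
RHS = 3² + 4² = 25

LHS ≠ RHS, so the equation does not hold at this point.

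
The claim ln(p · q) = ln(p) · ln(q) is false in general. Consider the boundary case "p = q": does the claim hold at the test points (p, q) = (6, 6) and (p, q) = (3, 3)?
No, fails at both test points

At (6, 6): LHS = ln(36) ≈ 3.584 ≠ RHS = ln(6)² ≈ 3.21
At (3, 3): LHS = ln(9) ≈ 2.197 ≠ RHS = ln(3)² ≈ 1.207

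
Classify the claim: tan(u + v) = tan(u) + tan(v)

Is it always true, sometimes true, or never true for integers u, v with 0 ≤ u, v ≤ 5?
Sometimes true

It holds at (u, v) = (0, 5) (both sides equal tan(5) ≈ -3.381), but fails at (u, v) = (4, 4) (LHS = tan(8) ≈ -6.8, RHS = 2·tan(4) ≈ 2.316).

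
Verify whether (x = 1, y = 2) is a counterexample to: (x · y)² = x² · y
Substituting x = 1, y = 2:
LHS = (1 · 2)² = 4
RHS = 1² · 2 = 2

Since LHS ≠ RHS, this pair disproves the claim.

Answer: Yes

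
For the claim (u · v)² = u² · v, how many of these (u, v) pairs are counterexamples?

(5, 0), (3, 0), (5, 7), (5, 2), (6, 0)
Testing each pair:
(5, 0): LHS = 0, RHS = 0 → satisfies claim
(3, 0): LHS = 0, RHS = 0 → satisfies claim
(5, 7): LHS = 1225, RHS = 175 → counterexample
(5, 2): LHS = 100, RHS = 50 → counterexample
(6, 0): LHS = 0, RHS = 0 → satisfies claim

That makes 2 counterexamples.

Answer: 2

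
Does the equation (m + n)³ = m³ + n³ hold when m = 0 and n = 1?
Holds

Substituting m = 0, n = 1:

LHS = (0 + 1)³ = 1
RHS = 0³ + 1³ = 1

LHS = RHS, so the equation holds at this point.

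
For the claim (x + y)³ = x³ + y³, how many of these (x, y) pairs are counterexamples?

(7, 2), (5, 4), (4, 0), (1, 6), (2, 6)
4

Testing each pair:
(7, 2): LHS = 729, RHS = 351 → counterexample
(5, 4): LHS = 729, RHS = 189 → counterexample
(4, 0): LHS = 64, RHS = 64 → satisfies claim
(1, 6): LHS = 343, RHS = 217 → counterexample
(2, 6): LHS = 512, RHS = 224 → counterexample

That makes 4 counterexamples.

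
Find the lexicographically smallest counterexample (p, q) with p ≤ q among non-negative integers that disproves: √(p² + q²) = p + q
(p, q) = (1, 1)

Substituting (1, 1) into the claim:
LHS = √(1² + 1²) = √(2) ≈ 1.414
RHS = 1 + 1 = 2

Since LHS ≠ RHS, this pair disproves the claim, and no lexicographically smaller pair (p ≤ q, non-negative integers) does.

For instance (3, 7) is also a counterexample (LHS = √(58) ≈ 7.616, RHS = 10), but it's lexicographically larger.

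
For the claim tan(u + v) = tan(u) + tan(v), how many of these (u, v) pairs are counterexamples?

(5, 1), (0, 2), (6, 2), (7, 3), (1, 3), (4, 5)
Testing each pair:
(5, 1): LHS = tan(6) ≈ -0.291, RHS = tan(5) + tan(1) ≈ -1.823 → counterexample
(0, 2): LHS = tan(2) ≈ -2.185, RHS = tan(2) ≈ -2.185 → satisfies claim
(6, 2): LHS = tan(8) ≈ -6.8, RHS = tan(2) + tan(6) ≈ -2.476 → counterexample
(7, 3): LHS = tan(10) ≈ 0.6484, RHS = tan(3) + tan(7) ≈ 0.7289 → counterexample
(1, 3): LHS = tan(4) ≈ 1.158, RHS = tan(3) + tan(1) ≈ 1.415 → counterexample
(4, 5): LHS = tan(9) ≈ -0.4523, RHS = tan(5) + tan(4) ≈ -2.223 → counterexample

That makes 5 counterexamples.

Answer: 5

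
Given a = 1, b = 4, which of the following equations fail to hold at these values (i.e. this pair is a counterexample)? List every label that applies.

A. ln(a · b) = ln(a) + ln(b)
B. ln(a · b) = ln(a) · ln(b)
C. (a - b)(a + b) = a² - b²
B

Evaluating each claim at the given values:
A. LHS = ln(4) ≈ 1.386, RHS = ln(4) ≈ 1.386 → holds here (LHS = RHS)
B. LHS = ln(4) ≈ 1.386, RHS = 0 → fails here (LHS ≠ RHS)
C. LHS = -15, RHS = -15 → holds here (LHS = RHS)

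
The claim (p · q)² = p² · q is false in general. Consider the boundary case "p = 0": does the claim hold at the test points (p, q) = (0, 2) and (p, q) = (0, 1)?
Yes, holds at both test points

At (0, 2): LHS = 0, RHS = 0 → equal
At (0, 1): LHS = 0, RHS = 0 → equal

So the claim does hold at both of these boundary points, even though it is not an identity.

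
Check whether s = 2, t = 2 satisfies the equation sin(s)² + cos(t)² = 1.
Substituting s = 2, t = 2:

LHS = sin(2)² + cos(2)² = 1
RHS = 1

LHS = RHS, so the equation holds at this point.

Answer: Holds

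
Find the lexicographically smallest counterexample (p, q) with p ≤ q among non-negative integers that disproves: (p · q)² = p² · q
(p, q) = (1, 2)

At (0, 5): both sides equal 0, so it holds there.

Substituting (1, 2) into the claim:
LHS = (1 · 2)² = 4
RHS = 1² · 2 = 2

Since LHS ≠ RHS, this pair disproves the claim, and no lexicographically smaller pair (p ≤ q, non-negative integers) does.

For instance (1, 4) is also a counterexample (LHS = 16, RHS = 4), but it's lexicographically larger.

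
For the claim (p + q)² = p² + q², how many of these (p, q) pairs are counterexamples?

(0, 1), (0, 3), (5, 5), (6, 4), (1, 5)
Testing each pair:
(0, 1): LHS = 1, RHS = 1 → satisfies claim
(0, 3): LHS = 9, RHS = 9 → satisfies claim
(5, 5): LHS = 100, RHS = 50 → counterexample
(6, 4): LHS = 100, RHS = 52 → counterexample
(1, 5): LHS = 36, RHS = 26 → counterexample

That makes 3 counterexamples.

Answer: 3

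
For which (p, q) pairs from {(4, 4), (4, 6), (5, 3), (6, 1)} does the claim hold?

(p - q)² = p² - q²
(4, 4)

Testing each pair:
(4, 4): LHS = 0, RHS = 0 → holds
(4, 6): LHS = 4, RHS = -20 → fails
(5, 3): LHS = 4, RHS = 16 → fails
(6, 1): LHS = 25, RHS = 35 → fails

1 of 4 pairs satisfies the claim.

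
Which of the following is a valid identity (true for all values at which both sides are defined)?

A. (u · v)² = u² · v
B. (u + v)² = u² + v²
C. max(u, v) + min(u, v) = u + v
C

A: fails at (3, 4) — LHS = 144, RHS = 36.
B: fails at (1, 3) — LHS = 16, RHS = 10.
C: holds — e.g. at (2, 2), both sides equal 4.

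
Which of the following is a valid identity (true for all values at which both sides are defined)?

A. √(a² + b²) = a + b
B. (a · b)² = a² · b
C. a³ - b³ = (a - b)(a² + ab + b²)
A: fails at (2, 4) — LHS = 2·√(5) ≈ 4.472, RHS = 6.
B: fails at (1, 3) — LHS = 9, RHS = 3.
C: holds — e.g. at (0, 1), both sides equal -1.

Answer: C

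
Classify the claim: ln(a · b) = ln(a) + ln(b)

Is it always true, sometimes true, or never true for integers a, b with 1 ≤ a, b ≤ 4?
Always true

The identity holds for every pair in the range. For instance at (a, b) = (1, 4): both sides equal ln(4) ≈ 1.386.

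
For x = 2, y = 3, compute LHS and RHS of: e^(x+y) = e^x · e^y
LHS = e^(2+3) = e^5 ≈ 148.4
RHS = e^2 · e^3 = e^5 ≈ 148.4

LHS = RHS: the two sides agree.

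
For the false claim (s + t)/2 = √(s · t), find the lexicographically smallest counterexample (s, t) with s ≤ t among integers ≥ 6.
(s, t) = (6, 7)

Substituting (6, 7) into the claim:
LHS = (6 + 7)/2 = 13/2
RHS = √(6 · 7) = √(42) ≈ 6.481

Since LHS ≠ RHS, this pair disproves the claim, and no lexicographically smaller pair (s ≤ t, integers ≥ 6) does.

For instance (7, 8) is also a counterexample (LHS = 15/2, RHS = 2·√(14) ≈ 7.483), but it's lexicographically larger.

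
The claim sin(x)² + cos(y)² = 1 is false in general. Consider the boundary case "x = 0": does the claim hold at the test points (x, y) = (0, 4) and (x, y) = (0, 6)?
At (0, 4): LHS = cos(4)² ≈ 0.4272 ≠ RHS = 1
At (0, 6): LHS = cos(6)² ≈ 0.9219 ≠ RHS = 1

Answer: No, fails at both test points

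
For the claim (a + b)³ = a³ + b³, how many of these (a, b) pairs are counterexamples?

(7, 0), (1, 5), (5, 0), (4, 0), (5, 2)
2

Testing each pair:
(7, 0): LHS = 343, RHS = 343 → satisfies claim
(1, 5): LHS = 216, RHS = 126 → counterexample
(5, 0): LHS = 125, RHS = 125 → satisfies claim
(4, 0): LHS = 64, RHS = 64 → satisfies claim
(5, 2): LHS = 343, RHS = 133 → counterexample

That makes 2 counterexamples.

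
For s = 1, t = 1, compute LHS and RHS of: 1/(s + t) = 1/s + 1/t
LHS = 1/(1 + 1) = 1/2
RHS = 1/1 + 1/1 = 2

LHS ≠ RHS, so the equation does not hold here.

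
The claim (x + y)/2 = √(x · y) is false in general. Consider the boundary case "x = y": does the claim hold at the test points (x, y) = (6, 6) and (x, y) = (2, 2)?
At (6, 6): LHS = 6, RHS = 6 → equal
At (2, 2): LHS = 2, RHS = 2 → equal

So the claim does hold at both of these boundary points, even though it is not an identity.

Answer: Yes, holds at both test points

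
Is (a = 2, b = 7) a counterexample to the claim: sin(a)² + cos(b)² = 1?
Yes

Substituting a = 2, b = 7:
LHS = sin(2)² + cos(7)² ≈ 1.395
RHS = 1

Since LHS ≠ RHS, this pair disproves the claim.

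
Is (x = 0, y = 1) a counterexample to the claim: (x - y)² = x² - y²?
Yes

Substituting x = 0, y = 1:
LHS = (0 - 1)² = 1
RHS = 0² - 1² = -1

Since LHS ≠ RHS, this pair disproves the claim.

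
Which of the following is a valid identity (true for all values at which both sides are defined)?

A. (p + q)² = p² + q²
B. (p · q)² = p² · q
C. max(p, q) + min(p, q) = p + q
C

A: fails at (5, 8) — LHS = 169, RHS = 89.
B: fails at (1, 5) — LHS = 25, RHS = 5.
C: holds — e.g. at (4, 5), both sides equal 9.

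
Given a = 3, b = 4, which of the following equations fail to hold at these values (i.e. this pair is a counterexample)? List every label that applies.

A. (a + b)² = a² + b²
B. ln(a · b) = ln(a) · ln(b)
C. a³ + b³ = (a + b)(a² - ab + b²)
Evaluating each claim at the given values:
A. LHS = 49, RHS = 25 → fails here (LHS ≠ RHS)
B. LHS = ln(12) ≈ 2.485, RHS = ln(3)·ln(4) ≈ 1.523 → fails here (LHS ≠ RHS)
C. LHS = 91, RHS = 91 → holds here (LHS = RHS)

Answer: A, B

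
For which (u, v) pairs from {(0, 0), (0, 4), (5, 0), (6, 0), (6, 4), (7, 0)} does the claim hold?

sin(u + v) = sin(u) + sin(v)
(0, 0), (0, 4), (5, 0), (6, 0), (7, 0)

Testing each pair:
(0, 0): LHS = 0, RHS = 0 → holds
(0, 4): LHS = sin(4) ≈ -0.7568, RHS = sin(4) ≈ -0.7568 → holds
(5, 0): LHS = sin(5) ≈ -0.9589, RHS = sin(5) ≈ -0.9589 → holds
(6, 0): LHS = sin(6) ≈ -0.2794, RHS = sin(6) ≈ -0.2794 → holds
(6, 4): LHS = sin(10) ≈ -0.544, RHS = sin(4) + sin(6) ≈ -1.036 → fails
(7, 0): LHS = sin(7) ≈ 0.657, RHS = sin(7) ≈ 0.657 → holds

5 of 6 pairs satisfy the claim.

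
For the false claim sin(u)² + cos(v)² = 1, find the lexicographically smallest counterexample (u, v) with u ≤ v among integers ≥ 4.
At (4, 4): both sides equal 1, so it holds there.

Substituting (4, 5) into the claim:
LHS = sin(4)² + cos(5)² ≈ 0.6532
RHS = 1

Since LHS ≠ RHS, this pair disproves the claim, and no lexicographically smaller pair (u ≤ v, integers ≥ 4) does.

For instance (6, 8) is also a counterexample (LHS = cos(8)² + sin(6)² ≈ 0.09924, RHS = 1), but it's lexicographically larger.

Answer: (u, v) = (4, 5)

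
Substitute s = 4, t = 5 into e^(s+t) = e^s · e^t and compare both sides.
LHS = e^(4+5) = e^9 ≈ 8103
RHS = e^4 · e^5 = e^9 ≈ 8103

LHS = RHS: the two sides agree.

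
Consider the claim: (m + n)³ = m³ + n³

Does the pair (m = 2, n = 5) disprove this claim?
Substituting m = 2, n = 5:
LHS = (2 + 5)³ = 343
RHS = 2³ + 5³ = 133

Since LHS ≠ RHS, this pair disproves the claim.

Answer: Yes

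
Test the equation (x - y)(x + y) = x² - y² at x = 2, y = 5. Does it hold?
Substituting x = 2, y = 5:

LHS = (2 - 5)(2 + 5) = -21
RHS = 2² - 5² = -21

LHS = RHS, so the equation holds at this point.

Answer: Holds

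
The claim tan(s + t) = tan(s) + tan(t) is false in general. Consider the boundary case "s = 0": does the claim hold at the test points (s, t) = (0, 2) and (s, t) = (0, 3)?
At (0, 2): LHS = tan(2) ≈ -2.185, RHS = tan(2) ≈ -2.185 → equal
At (0, 3): LHS = tan(3) ≈ -0.1425, RHS = tan(3) ≈ -0.1425 → equal

So the claim does hold at both of these boundary points, even though it is not an identity.

Answer: Yes, holds at both test points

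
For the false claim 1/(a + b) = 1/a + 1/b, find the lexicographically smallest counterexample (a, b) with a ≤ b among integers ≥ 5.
Substituting (5, 5) into the claim:
LHS = 1/(5 + 5) = 1/10
RHS = 1/5 + 1/5 = 2/5

Since LHS ≠ RHS, this pair disproves the claim, and no lexicographically smaller pair (a ≤ b, integers ≥ 5) does.

For instance (10, 11) is also a counterexample (LHS = 1/21, RHS = 21/110), but it's lexicographically larger.

Answer: (a, b) = (5, 5)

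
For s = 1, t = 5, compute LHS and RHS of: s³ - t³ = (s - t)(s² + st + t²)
LHS = 1³ - 5³ = -124
RHS = (1 - 5)(1² + 1·5 + 5²) = -124

LHS = RHS: the two sides agree.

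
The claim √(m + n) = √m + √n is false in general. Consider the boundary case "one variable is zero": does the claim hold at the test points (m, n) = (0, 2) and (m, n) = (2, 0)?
Yes, holds at both test points

At (0, 2): LHS = √(2) ≈ 1.414, RHS = √(2) ≈ 1.414 → equal
At (2, 0): LHS = √(2) ≈ 1.414, RHS = √(2) ≈ 1.414 → equal

So the claim does hold at both of these boundary points, even though it is not an identity.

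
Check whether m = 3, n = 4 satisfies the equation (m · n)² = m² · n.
Substituting m = 3, n = 4:

LHS = (3 · 4)² = 144
RHS = 3² · 4 = 36

LHS ≠ RHS, so the equation does not hold at this point.

Answer: Fails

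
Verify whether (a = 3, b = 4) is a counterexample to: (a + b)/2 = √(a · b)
Yes

Substituting a = 3, b = 4:
LHS = (3 + 4)/2 = 7/2
RHS = √(3 · 4) = 2·√(3) ≈ 3.464

Since LHS ≠ RHS, this pair disproves the claim.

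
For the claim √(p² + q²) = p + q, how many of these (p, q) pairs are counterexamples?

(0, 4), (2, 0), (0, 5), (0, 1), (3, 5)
1

Testing each pair:
(0, 4): LHS = 4, RHS = 4 → satisfies claim
(2, 0): LHS = 2, RHS = 2 → satisfies claim
(0, 5): LHS = 5, RHS = 5 → satisfies claim
(0, 1): LHS = 1, RHS = 1 → satisfies claim
(3, 5): LHS = √(34) ≈ 5.831, RHS = 8 → counterexample

That makes 1 counterexample.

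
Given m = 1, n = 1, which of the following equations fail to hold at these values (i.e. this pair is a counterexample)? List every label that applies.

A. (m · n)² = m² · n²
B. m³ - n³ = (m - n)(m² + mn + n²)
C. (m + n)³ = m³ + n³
C

Evaluating each claim at the given values:
A. LHS = 1, RHS = 1 → holds here (LHS = RHS)
B. LHS = 0, RHS = 0 → holds here (LHS = RHS)
C. LHS = 8, RHS = 2 → fails here (LHS ≠ RHS)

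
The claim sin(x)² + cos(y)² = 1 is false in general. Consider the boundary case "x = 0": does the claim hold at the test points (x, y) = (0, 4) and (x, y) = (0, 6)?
No, fails at both test points

At (0, 4): LHS = cos(4)² ≈ 0.4272 ≠ RHS = 1
At (0, 6): LHS = cos(6)² ≈ 0.9219 ≠ RHS = 1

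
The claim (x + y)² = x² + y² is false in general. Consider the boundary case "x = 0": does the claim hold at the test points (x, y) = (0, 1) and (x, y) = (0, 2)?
At (0, 1): LHS = 1, RHS = 1 → equal
At (0, 2): LHS = 4, RHS = 4 → equal

So the claim does hold at both of these boundary points, even though it is not an identity.

Answer: Yes, holds at both test points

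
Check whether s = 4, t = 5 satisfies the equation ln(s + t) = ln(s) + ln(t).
Substituting s = 4, t = 5:

LHS = ln(4 + 5) = ln(9) ≈ 2.197
RHS = ln(4) + ln(5) ≈ 2.996

LHS ≠ RHS, so the equation does not hold at this point.

Answer: Fails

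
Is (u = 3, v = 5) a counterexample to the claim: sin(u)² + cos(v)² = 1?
Substituting u = 3, v = 5:
LHS = sin(3)² + cos(5)² ≈ 0.1004
RHS = 1

Since LHS ≠ RHS, this pair disproves the claim.

Answer: Yes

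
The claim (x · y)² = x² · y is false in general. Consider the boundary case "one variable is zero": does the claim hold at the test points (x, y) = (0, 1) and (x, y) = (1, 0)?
At (0, 1): LHS = 0, RHS = 0 → equal
At (1, 0): LHS = 0, RHS = 0 → equal

So the claim does hold at both of these boundary points, even though it is not an identity.

Answer: Yes, holds at both test points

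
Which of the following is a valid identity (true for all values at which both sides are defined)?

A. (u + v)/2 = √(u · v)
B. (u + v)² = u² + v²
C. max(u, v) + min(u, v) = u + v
A: fails at (6, 7) — LHS = 13/2, RHS = √(42) ≈ 6.481.
B: fails at (3, 7) — LHS = 100, RHS = 58.
C: holds — e.g. at (3, 3), both sides equal 6.

Answer: C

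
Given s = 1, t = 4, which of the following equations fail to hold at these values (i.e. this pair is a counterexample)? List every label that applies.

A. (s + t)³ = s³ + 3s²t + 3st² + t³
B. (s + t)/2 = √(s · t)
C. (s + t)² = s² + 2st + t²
B

Evaluating each claim at the given values:
A. LHS = 125, RHS = 125 → holds here (LHS = RHS)
B. LHS = 5/2, RHS = 2 → fails here (LHS ≠ RHS)
C. LHS = 25, RHS = 25 → holds here (LHS = RHS)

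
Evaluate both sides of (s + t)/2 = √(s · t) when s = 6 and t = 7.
LHS = (6 + 7)/2 = 13/2
RHS = √(6 · 7) = √(42) ≈ 6.481

LHS ≠ RHS (they differ by about 0.01926), so the equation does not hold here.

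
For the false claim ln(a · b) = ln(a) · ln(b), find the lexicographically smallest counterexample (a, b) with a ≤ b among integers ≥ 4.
(a, b) = (4, 4)

Substituting (4, 4) into the claim:
LHS = ln(4 · 4) = ln(16) ≈ 2.773
RHS = ln(4) · ln(4) = ln(4)² ≈ 1.922

Since LHS ≠ RHS, this pair disproves the claim, and no lexicographically smaller pair (a ≤ b, integers ≥ 4) does.

For instance (6, 6) is also a counterexample (LHS = ln(36) ≈ 3.584, RHS = ln(6)² ≈ 3.21), but it's lexicographically larger.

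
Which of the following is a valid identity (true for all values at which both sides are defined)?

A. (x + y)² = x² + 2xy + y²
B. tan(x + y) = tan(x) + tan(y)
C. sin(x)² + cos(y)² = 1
A: holds — e.g. at (1, 5), both sides equal 36.
B: fails at (5, 8) — LHS = tan(13) ≈ 0.463, RHS = tan(8) + tan(5) ≈ -10.18.
C: fails at (3, 5) — LHS = sin(3)² + cos(5)² ≈ 0.1004, RHS = 1.

Answer: A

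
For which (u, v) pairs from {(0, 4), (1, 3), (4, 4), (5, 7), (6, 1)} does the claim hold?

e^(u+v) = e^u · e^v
All pairs

Testing each pair:
(0, 4): LHS = e^4 ≈ 54.6, RHS = e^4 ≈ 54.6 → holds
(1, 3): LHS = e^4 ≈ 54.6, RHS = e^4 ≈ 54.6 → holds
(4, 4): LHS = e^8 ≈ 2981, RHS = e^8 ≈ 2981 → holds
(5, 7): LHS = e^12 ≈ 162754.8, RHS = e^12 ≈ 162754.8 → holds
(6, 1): LHS = e^7 ≈ 1097, RHS = e^7 ≈ 1097 → holds

Every pair satisfies the claim.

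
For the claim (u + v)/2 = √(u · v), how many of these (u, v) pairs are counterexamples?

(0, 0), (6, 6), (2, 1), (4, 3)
2

Testing each pair:
(0, 0): LHS = 0, RHS = 0 → satisfies claim
(6, 6): LHS = 6, RHS = 6 → satisfies claim
(2, 1): LHS = 3/2, RHS = √(2) ≈ 1.414 → counterexample
(4, 3): LHS = 7/2, RHS = 2·√(3) ≈ 3.464 → counterexample

That makes 2 counterexamples.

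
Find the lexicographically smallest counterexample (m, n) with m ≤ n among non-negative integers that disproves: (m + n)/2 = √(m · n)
(m, n) = (0, 1)

Substituting (0, 1) into the claim:
LHS = (0 + 1)/2 = 1/2
RHS = √(0 · 1) = 0

Since LHS ≠ RHS, this pair disproves the claim, and no lexicographically smaller pair (m ≤ n, non-negative integers) does.

For instance (5, 6) is also a counterexample (LHS = 11/2, RHS = √(30) ≈ 5.477), but it's lexicographically larger.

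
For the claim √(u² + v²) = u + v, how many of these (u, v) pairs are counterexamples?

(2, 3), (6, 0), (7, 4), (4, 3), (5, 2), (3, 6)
5

Testing each pair:
(2, 3): LHS = √(13) ≈ 3.606, RHS = 5 → counterexample
(6, 0): LHS = 6, RHS = 6 → satisfies claim
(7, 4): LHS = √(65) ≈ 8.062, RHS = 11 → counterexample
(4, 3): LHS = 5, RHS = 7 → counterexample
(5, 2): LHS = √(29) ≈ 5.385, RHS = 7 → counterexample
(3, 6): LHS = 3·√(5) ≈ 6.708, RHS = 9 → counterexample

That makes 5 counterexamples.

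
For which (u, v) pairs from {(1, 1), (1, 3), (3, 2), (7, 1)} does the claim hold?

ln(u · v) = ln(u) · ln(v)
(1, 1)

Testing each pair:
(1, 1): LHS = 0, RHS = 0 → holds
(1, 3): LHS = ln(3) ≈ 1.099, RHS = 0 → fails
(3, 2): LHS = ln(6) ≈ 1.792, RHS = ln(2)·ln(3) ≈ 0.7615 → fails
(7, 1): LHS = ln(7) ≈ 1.946, RHS = 0 → fails

1 of 4 pairs satisfies the claim.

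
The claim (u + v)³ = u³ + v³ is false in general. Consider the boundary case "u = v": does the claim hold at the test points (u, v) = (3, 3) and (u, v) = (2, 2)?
At (3, 3): LHS = 216 ≠ RHS = 54
At (2, 2): LHS = 64 ≠ RHS = 16

Answer: No, fails at both test points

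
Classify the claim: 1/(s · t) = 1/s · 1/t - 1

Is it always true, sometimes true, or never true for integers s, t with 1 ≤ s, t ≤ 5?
Never true

The claim fails for every pair in the range. For instance at (s, t) = (4, 4): LHS = 1/16, RHS = -15/16.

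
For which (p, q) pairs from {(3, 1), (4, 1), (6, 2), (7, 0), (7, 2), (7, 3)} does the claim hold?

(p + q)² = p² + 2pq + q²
Testing each pair:
(3, 1): LHS = 16, RHS = 16 → holds
(4, 1): LHS = 25, RHS = 25 → holds
(6, 2): LHS = 64, RHS = 64 → holds
(7, 0): LHS = 49, RHS = 49 → holds
(7, 2): LHS = 81, RHS = 81 → holds
(7, 3): LHS = 100, RHS = 100 → holds

Every pair satisfies the claim.

Answer: All pairs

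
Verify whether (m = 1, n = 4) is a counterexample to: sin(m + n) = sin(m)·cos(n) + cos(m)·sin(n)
No

Substituting m = 1, n = 4:
LHS = sin(1 + 4) = sin(5) ≈ -0.9589
RHS = sin(1)·cos(4) + cos(1)·sin(4) = sin(1)·cos(4) + sin(4)·cos(1) ≈ -0.9589

The sides agree, so this pair does not disprove the claim.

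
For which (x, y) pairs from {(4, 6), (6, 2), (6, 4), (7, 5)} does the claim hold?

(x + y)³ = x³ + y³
Testing each pair:
(4, 6): LHS = 1000, RHS = 280 → fails
(6, 2): LHS = 512, RHS = 224 → fails
(6, 4): LHS = 1000, RHS = 280 → fails
(7, 5): LHS = 1728, RHS = 468 → fails

No pair satisfies the claim.

Answer: None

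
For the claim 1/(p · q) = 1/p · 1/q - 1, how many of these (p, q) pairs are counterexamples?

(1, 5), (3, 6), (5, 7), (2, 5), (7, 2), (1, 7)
Testing each pair:
(1, 5): LHS = 1/5, RHS = -4/5 → counterexample
(3, 6): LHS = 1/18, RHS = -17/18 → counterexample
(5, 7): LHS = 1/35, RHS = -34/35 → counterexample
(2, 5): LHS = 1/10, RHS = -9/10 → counterexample
(7, 2): LHS = 1/14, RHS = -13/14 → counterexample
(1, 7): LHS = 1/7, RHS = -6/7 → counterexample

That makes 6 counterexamples.

Answer: 6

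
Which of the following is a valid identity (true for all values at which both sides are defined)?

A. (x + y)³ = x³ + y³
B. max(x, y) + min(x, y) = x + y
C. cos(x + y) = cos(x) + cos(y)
A: fails at (3, 4) — LHS = 343, RHS = 91.
B: holds — e.g. at (3, 4), both sides equal 7.
C: fails at (2, 2) — LHS = cos(4) ≈ -0.6536, RHS = 2·cos(2) ≈ -0.8323.

Answer: B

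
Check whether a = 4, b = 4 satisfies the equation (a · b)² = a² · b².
Substituting a = 4, b = 4:

LHS = (4 · 4)² = 256
RHS = 4² · 4² = 256

LHS = RHS, so the equation holds at this point.

Answer: Holds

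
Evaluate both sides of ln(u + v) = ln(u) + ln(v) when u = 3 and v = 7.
LHS = ln(3 + 7) = ln(10) ≈ 2.303
RHS = ln(3) + ln(7) ≈ 3.045

LHS ≠ RHS (they differ by about 0.7419), so the equation does not hold here.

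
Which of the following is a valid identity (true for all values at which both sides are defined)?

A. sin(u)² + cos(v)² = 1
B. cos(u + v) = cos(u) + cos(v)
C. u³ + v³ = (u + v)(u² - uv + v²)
A: fails at (1, 3) — LHS = sin(1)² + cos(3)² ≈ 1.688, RHS = 1.
B: fails at (1, 2) — LHS = cos(3) ≈ -0.99, RHS = cos(2) + cos(1) ≈ 0.1242.
C: holds — e.g. at (4, 6), both sides equal 280.

Answer: C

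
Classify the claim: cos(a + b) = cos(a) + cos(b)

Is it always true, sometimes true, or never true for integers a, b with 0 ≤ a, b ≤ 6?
Never true

The claim fails for every pair in the range. For instance at (a, b) = (3, 1): LHS = cos(4) ≈ -0.6536, RHS = cos(3) + cos(1) ≈ -0.4497.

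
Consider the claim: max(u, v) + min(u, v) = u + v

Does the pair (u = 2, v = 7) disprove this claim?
No

Substituting u = 2, v = 7:
LHS = max(2, 7) + min(2, 7) = 9
RHS = 2 + 7 = 9

The sides agree, so this pair does not disprove the claim.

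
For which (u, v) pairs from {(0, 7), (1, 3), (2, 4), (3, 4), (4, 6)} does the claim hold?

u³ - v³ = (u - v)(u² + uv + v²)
All pairs

Testing each pair:
(0, 7): LHS = -343, RHS = -343 → holds
(1, 3): LHS = -26, RHS = -26 → holds
(2, 4): LHS = -56, RHS = -56 → holds
(3, 4): LHS = -37, RHS = -37 → holds
(4, 6): LHS = -152, RHS = -152 → holds

Every pair satisfies the claim.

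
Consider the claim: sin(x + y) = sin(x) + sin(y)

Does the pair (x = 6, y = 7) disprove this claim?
Yes

Substituting x = 6, y = 7:
LHS = sin(6 + 7) = sin(13) ≈ 0.4202
RHS = sin(6) + sin(7) ≈ 0.3776

Since LHS ≠ RHS, this pair disproves the claim.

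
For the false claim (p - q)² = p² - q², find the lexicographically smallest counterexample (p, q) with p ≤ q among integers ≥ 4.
Substituting (4, 5) into the claim:
LHS = (4 - 5)² = 1
RHS = 4² - 5² = -9

Since LHS ≠ RHS, this pair disproves the claim, and no lexicographically smaller pair (p ≤ q, integers ≥ 4) does.

For instance (7, 10) is also a counterexample (LHS = 9, RHS = -51), but it's lexicographically larger.

Answer: (p, q) = (4, 5)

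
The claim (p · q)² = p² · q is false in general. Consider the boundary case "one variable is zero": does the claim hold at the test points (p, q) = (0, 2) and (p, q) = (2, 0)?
At (0, 2): LHS = 0, RHS = 0 → equal
At (2, 0): LHS = 0, RHS = 0 → equal

So the claim does hold at both of these boundary points, even though it is not an identity.

Answer: Yes, holds at both test points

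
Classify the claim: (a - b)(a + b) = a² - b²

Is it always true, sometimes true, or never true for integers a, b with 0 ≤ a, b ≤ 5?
The identity holds for every pair in the range. For instance at (a, b) = (5, 1): both sides equal 24.

Answer: Always true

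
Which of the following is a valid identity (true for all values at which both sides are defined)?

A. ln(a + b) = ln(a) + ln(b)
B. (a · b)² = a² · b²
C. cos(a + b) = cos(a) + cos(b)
A: fails at (3, 7) — LHS = ln(10) ≈ 2.303, RHS = ln(3) + ln(7) ≈ 3.045.
B: holds — e.g. at (3, 4), both sides equal 144.
C: fails at (2, 7) — LHS = cos(9) ≈ -0.9111, RHS = cos(2) + cos(7) ≈ 0.3378.

Answer: B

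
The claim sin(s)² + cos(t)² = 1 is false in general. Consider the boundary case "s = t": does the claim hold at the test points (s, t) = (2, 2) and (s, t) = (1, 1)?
Yes, holds at both test points

At (2, 2): LHS = cos(2)² + sin(2)² = 1, RHS = 1 → equal
At (1, 1): LHS = cos(1)² + sin(1)² = 1, RHS = 1 → equal

So the claim does hold at both of these boundary points, even though it is not an identity.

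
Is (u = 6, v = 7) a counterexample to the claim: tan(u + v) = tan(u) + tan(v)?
Substituting u = 6, v = 7:
LHS = tan(6 + 7) = tan(13) ≈ 0.463
RHS = tan(6) + tan(7) ≈ 0.5804

Since LHS ≠ RHS, this pair disproves the claim.

Answer: Yes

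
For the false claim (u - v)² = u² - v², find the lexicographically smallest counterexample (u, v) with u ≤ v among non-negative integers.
Substituting (0, 1) into the claim:
LHS = (0 - 1)² = 1
RHS = 0² - 1² = -1

Since LHS ≠ RHS, this pair disproves the claim, and no lexicographically smaller pair (u ≤ v, non-negative integers) does.

For instance (6, 7) is also a counterexample (LHS = 1, RHS = -13), but it's lexicographically larger.

Answer: (u, v) = (0, 1)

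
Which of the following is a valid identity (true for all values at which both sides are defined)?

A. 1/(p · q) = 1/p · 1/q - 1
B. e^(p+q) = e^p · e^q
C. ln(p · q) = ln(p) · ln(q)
A: fails at (1, 2) — LHS = 1/2, RHS = -1/2.
B: holds — e.g. at (2, 2), both sides equal e^4 ≈ 54.6.
C: fails at (4, 5) — LHS = ln(20) ≈ 2.996, RHS = ln(4)·ln(5) ≈ 2.231.

Answer: B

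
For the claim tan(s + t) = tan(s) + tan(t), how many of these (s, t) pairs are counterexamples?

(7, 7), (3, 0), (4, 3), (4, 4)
3

Testing each pair:
(7, 7): LHS = tan(14) ≈ 7.245, RHS = 2·tan(7) ≈ 1.743 → counterexample
(3, 0): LHS = tan(3) ≈ -0.1425, RHS = tan(3) ≈ -0.1425 → satisfies claim
(4, 3): LHS = tan(7) ≈ 0.8714, RHS = tan(3) + tan(4) ≈ 1.015 → counterexample
(4, 4): LHS = tan(8) ≈ -6.8, RHS = 2·tan(4) ≈ 2.316 → counterexample

That makes 3 counterexamples.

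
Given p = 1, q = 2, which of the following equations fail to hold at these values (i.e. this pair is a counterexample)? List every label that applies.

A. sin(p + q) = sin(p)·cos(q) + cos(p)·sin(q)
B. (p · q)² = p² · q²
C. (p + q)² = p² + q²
C

Evaluating each claim at the given values:
A. LHS = sin(3) ≈ 0.1411, RHS = sin(1)·cos(2) + sin(2)·cos(1) ≈ 0.1411 → holds here (LHS = RHS)
B. LHS = 4, RHS = 4 → holds here (LHS = RHS)
C. LHS = 9, RHS = 5 → fails here (LHS ≠ RHS)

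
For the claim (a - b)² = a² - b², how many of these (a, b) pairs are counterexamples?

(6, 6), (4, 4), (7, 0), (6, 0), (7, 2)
Testing each pair:
(6, 6): LHS = 0, RHS = 0 → satisfies claim
(4, 4): LHS = 0, RHS = 0 → satisfies claim
(7, 0): LHS = 49, RHS = 49 → satisfies claim
(6, 0): LHS = 36, RHS = 36 → satisfies claim
(7, 2): LHS = 25, RHS = 45 → counterexample

That makes 1 counterexample.

Answer: 1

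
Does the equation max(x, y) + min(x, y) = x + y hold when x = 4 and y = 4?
Substituting x = 4, y = 4:

LHS = max(4, 4) + min(4, 4) = 8
RHS = 4 + 4 = 8

LHS = RHS, so the equation holds at this point.

Answer: Holds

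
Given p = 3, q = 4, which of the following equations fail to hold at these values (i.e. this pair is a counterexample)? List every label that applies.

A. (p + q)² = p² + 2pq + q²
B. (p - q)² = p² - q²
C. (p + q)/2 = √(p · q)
B, C

Evaluating each claim at the given values:
A. LHS = 49, RHS = 49 → holds here (LHS = RHS)
B. LHS = 1, RHS = -7 → fails here (LHS ≠ RHS)
C. LHS = 7/2, RHS = 2·√(3) ≈ 3.464 → fails here (LHS ≠ RHS)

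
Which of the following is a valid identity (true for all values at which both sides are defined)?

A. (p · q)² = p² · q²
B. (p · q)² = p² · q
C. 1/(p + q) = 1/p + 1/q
A

A: holds — e.g. at (2, 4), both sides equal 64.
B: fails at (4, 4) — LHS = 256, RHS = 64.
C: fails at (1, 5) — LHS = 1/6, RHS = 6/5.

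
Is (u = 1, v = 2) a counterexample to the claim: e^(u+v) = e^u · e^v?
No

Substituting u = 1, v = 2:
LHS = e^(1+2) = e^3 ≈ 20.09
RHS = e^1 · e^2 = e^3 ≈ 20.09

The sides agree, so this pair does not disprove the claim.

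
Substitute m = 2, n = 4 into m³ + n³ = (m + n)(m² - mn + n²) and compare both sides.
LHS = 2³ + 4³ = 72
RHS = (2 + 4)(2² - 2·4 + 4²) = 72

LHS = RHS: the two sides agree.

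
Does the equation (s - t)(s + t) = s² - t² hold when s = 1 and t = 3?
Holds

Substituting s = 1, t = 3:

LHS = (1 - 3)(1 + 3) = -8
RHS = 1² - 3² = -8

LHS = RHS, so the equation holds at this point.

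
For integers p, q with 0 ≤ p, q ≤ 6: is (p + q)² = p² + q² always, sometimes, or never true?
It holds at (p, q) = (4, 0) (both sides equal 16), but fails at (p, q) = (3, 5) (LHS = 64, RHS = 34).

Answer: Sometimes true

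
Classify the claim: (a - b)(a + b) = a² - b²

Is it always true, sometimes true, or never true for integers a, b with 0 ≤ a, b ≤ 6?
Always true

The identity holds for every pair in the range. For instance at (a, b) = (0, 5): both sides equal -25.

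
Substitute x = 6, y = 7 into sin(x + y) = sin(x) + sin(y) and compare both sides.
LHS = sin(6 + 7) = sin(13) ≈ 0.4202
RHS = sin(6) + sin(7) ≈ 0.3776

LHS ≠ RHS (they differ by about 0.0426), so the equation does not hold here.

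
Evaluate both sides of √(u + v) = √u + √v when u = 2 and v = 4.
LHS = √(2 + 4) = √(6) ≈ 2.449
RHS = √2 + √4 = √(2) + 2 ≈ 3.414

LHS ≠ RHS (they differ by about 0.9647), so the equation does not hold here.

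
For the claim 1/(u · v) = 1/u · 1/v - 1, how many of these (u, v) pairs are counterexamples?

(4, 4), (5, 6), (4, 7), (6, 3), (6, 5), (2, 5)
Testing each pair:
(4, 4): LHS = 1/16, RHS = -15/16 → counterexample
(5, 6): LHS = 1/30, RHS = -29/30 → counterexample
(4, 7): LHS = 1/28, RHS = -27/28 → counterexample
(6, 3): LHS = 1/18, RHS = -17/18 → counterexample
(6, 5): LHS = 1/30, RHS = -29/30 → counterexample
(2, 5): LHS = 1/10, RHS = -9/10 → counterexample

That makes 6 counterexamples.

Answer: 6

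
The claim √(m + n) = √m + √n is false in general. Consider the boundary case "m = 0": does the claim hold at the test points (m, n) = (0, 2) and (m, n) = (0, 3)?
At (0, 2): LHS = √(2) ≈ 1.414, RHS = √(2) ≈ 1.414 → equal
At (0, 3): LHS = √(3) ≈ 1.732, RHS = √(3) ≈ 1.732 → equal

So the claim does hold at both of these boundary points, even though it is not an identity.

Answer: Yes, holds at both test points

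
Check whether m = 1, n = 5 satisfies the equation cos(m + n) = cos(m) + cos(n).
Fails

Substituting m = 1, n = 5:

LHS = cos(1 + 5) = cos(6) ≈ 0.9602
RHS = cos(1) + cos(5) ≈ 0.824

LHS ≠ RHS, so the equation does not hold at this point.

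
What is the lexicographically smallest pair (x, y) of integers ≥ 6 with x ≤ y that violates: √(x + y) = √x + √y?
Substituting (6, 6) into the claim:
LHS = √(6 + 6) = 2·√(3) ≈ 3.464
RHS = √6 + √6 = 2·√(6) ≈ 4.899

Since LHS ≠ RHS, this pair disproves the claim, and no lexicographically smaller pair (x ≤ y, integers ≥ 6) does.

For instance (10, 13) is also a counterexample (LHS = √(23) ≈ 4.796, RHS = √(10) + √(13) ≈ 6.768), but it's lexicographically larger.

Answer: (x, y) = (6, 6)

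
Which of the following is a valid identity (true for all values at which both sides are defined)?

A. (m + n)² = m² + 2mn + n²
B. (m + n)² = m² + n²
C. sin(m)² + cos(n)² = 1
A: holds — e.g. at (2, 7), both sides equal 81.
B: fails at (4, 4) — LHS = 64, RHS = 32.
C: fails at (1, 4) — LHS = cos(4)² + sin(1)² ≈ 1.135, RHS = 1.

Answer: A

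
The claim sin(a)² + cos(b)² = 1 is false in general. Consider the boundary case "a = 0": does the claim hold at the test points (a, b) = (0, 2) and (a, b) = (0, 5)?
At (0, 2): LHS = cos(2)² ≈ 0.1732 ≠ RHS = 1
At (0, 5): LHS = cos(5)² ≈ 0.08046 ≠ RHS = 1

Answer: No, fails at both test points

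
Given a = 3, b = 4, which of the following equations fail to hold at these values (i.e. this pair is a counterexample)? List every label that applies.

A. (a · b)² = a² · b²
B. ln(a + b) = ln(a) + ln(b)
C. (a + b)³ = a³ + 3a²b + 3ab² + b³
B

Evaluating each claim at the given values:
A. LHS = 144, RHS = 144 → holds here (LHS = RHS)
B. LHS = ln(7) ≈ 1.946, RHS = ln(3) + ln(4) ≈ 2.485 → fails here (LHS ≠ RHS)
C. LHS = 343, RHS = 343 → holds here (LHS = RHS)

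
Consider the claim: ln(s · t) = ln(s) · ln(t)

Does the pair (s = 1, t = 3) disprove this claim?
Yes

Substituting s = 1, t = 3:
LHS = ln(1 · 3) = ln(3) ≈ 1.099
RHS = ln(1) · ln(3) = 0

Since LHS ≠ RHS, this pair disproves the claim.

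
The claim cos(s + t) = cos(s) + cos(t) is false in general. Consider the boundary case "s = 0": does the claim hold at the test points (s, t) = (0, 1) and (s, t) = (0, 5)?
At (0, 1): LHS = cos(1) ≈ 0.5403 ≠ RHS = cos(1) + 1 ≈ 1.54
At (0, 5): LHS = cos(5) ≈ 0.2837 ≠ RHS = cos(5) + 1 ≈ 1.284

Answer: No, fails at both test points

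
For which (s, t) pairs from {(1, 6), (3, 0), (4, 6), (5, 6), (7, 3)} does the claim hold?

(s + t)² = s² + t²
Testing each pair:
(1, 6): LHS = 49, RHS = 37 → fails
(3, 0): LHS = 9, RHS = 9 → holds
(4, 6): LHS = 100, RHS = 52 → fails
(5, 6): LHS = 121, RHS = 61 → fails
(7, 3): LHS = 100, RHS = 58 → fails

1 of 5 pairs satisfies the claim.

Answer: (3, 0)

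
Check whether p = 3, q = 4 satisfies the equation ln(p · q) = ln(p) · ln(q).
Fails

Substituting p = 3, q = 4:

LHS = ln(3 · 4) = ln(12) ≈ 2.485
RHS = ln(3) · ln(4) ≈ 1.523

LHS ≠ RHS, so the equation does not hold at this point.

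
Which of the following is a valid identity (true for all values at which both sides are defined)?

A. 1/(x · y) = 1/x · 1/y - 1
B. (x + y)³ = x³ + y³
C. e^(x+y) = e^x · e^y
A: fails at (1, 4) — LHS = 1/4, RHS = -3/4.
B: fails at (4, 4) — LHS = 512, RHS = 128.
C: holds — e.g. at (2, 4), both sides equal e^6 ≈ 403.4.

Answer: C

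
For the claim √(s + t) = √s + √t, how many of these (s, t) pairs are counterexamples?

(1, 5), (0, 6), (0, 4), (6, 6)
2

Testing each pair:
(1, 5): LHS = √(6) ≈ 2.449, RHS = 1 + √(5) ≈ 3.236 → counterexample
(0, 6): LHS = √(6) ≈ 2.449, RHS = √(6) ≈ 2.449 → satisfies claim
(0, 4): LHS = 2, RHS = 2 → satisfies claim
(6, 6): LHS = 2·√(3) ≈ 3.464, RHS = 2·√(6) ≈ 4.899 → counterexample

That makes 2 counterexamples.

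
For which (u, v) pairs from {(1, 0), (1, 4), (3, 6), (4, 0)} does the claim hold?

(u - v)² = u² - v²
Testing each pair:
(1, 0): LHS = 1, RHS = 1 → holds
(1, 4): LHS = 9, RHS = -15 → fails
(3, 6): LHS = 9, RHS = -27 → fails
(4, 0): LHS = 16, RHS = 16 → holds

2 of 4 pairs satisfy the claim.

Answer: (1, 0), (4, 0)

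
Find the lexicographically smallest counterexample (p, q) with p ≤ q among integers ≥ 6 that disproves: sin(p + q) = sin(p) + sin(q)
Substituting (6, 6) into the claim:
LHS = sin(6 + 6) = sin(12) ≈ -0.5366
RHS = sin(6) + sin(6) = 2·sin(6) ≈ -0.5588

Since LHS ≠ RHS, this pair disproves the claim, and no lexicographically smaller pair (p ≤ q, integers ≥ 6) does.

For instance (8, 13) is also a counterexample (LHS = sin(21) ≈ 0.8367, RHS = sin(13) + sin(8) ≈ 1.41), but it's lexicographically larger.

Answer: (p, q) = (6, 6)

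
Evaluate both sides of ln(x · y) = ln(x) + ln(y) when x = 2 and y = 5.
LHS = ln(2 · 5) = ln(10) ≈ 2.303
RHS = ln(2) + ln(5) ≈ 2.303

LHS = RHS: the two sides agree.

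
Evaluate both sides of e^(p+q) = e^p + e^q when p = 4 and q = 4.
LHS = e^(4+4) = e^8 ≈ 2981
RHS = e^4 + e^4 = 2·e^4 ≈ 109.2

LHS ≠ RHS (they differ by about 2872), so the equation does not hold here.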